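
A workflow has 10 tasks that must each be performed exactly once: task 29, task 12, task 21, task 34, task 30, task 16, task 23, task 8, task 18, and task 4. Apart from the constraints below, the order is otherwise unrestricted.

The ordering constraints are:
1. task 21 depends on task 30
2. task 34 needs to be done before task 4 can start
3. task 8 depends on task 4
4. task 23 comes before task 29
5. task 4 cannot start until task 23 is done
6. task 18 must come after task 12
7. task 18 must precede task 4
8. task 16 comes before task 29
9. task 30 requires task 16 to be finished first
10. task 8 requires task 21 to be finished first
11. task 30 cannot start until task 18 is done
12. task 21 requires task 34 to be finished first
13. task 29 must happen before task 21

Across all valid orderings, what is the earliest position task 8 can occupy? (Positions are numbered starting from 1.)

Working backwards through the constraints from task 8, its full set of required predecessors is task 29, task 12, task 21, task 34, task 30, task 16, task 23, task 18, task 4 — 9 of them.
With 9 mandatory predecessors, the earliest task 8 can sit is position 9+1 = 10, and placing just those 9 first achieves it.

10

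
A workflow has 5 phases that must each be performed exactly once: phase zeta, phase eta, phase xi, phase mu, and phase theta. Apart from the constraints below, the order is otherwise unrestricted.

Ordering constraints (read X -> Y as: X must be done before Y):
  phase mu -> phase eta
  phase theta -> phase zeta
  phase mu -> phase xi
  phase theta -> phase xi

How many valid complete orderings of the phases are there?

2 phases have no prerequisites (phase mu, phase theta), so any of them could come first.
Counting all ways to extend the partial order to a total order gives 16.

16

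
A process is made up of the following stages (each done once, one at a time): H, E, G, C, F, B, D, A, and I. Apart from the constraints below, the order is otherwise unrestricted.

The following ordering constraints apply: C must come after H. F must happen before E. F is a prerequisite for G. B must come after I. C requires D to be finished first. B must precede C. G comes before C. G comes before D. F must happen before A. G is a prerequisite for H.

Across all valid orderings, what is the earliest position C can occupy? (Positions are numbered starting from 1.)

The stages that are forced before C, directly or transitively, are H, G, F, B, D, I. That's 6 stages.
With 6 mandatory predecessors, the earliest C can sit is position 6+1 = 7, and placing just those 6 first achieves it.

7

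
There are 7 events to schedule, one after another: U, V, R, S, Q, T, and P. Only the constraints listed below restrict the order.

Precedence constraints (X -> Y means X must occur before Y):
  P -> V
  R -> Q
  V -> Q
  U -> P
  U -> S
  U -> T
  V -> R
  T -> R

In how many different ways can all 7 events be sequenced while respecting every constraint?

U is the only event with nothing required before it, so every ordering starts there.
Systematically extending each partial ordering one event at a time and counting, there are 18 complete orderings.

18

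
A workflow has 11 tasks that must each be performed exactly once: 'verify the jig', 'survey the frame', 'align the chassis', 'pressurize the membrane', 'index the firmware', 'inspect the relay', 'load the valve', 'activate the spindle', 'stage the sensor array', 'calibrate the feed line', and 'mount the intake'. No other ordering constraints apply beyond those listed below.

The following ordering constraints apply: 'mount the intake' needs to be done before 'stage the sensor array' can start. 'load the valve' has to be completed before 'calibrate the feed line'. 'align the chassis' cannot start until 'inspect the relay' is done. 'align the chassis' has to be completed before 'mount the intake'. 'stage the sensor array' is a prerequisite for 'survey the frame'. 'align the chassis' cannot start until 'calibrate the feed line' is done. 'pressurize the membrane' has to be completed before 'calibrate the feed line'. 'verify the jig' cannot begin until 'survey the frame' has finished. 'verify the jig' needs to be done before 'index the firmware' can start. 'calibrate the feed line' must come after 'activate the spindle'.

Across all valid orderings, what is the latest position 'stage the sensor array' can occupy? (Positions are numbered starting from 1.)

The tasks that are forced after 'stage the sensor array', directly or by a chain of constraints, are 'verify the jig', 'survey the frame', 'index the firmware'. That's 3 tasks.
With 3 mandatory successors out of 11 tasks total, the latest slot for 'stage the sensor array' is 11−3 = 8, and it's reachable by doing all non-successors before 'stage the sensor array'.

8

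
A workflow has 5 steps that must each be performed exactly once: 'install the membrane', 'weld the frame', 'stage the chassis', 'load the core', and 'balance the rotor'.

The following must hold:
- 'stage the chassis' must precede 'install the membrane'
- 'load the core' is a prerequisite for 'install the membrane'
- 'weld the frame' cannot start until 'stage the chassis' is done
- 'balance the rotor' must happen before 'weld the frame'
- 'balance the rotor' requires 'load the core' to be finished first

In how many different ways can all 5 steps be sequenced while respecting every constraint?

2 steps have no prerequisites ('stage the chassis', 'load the core'), so any of them could come first.
Systematically extending each partial ordering one step at a time and counting, there are 8 complete orderings.

8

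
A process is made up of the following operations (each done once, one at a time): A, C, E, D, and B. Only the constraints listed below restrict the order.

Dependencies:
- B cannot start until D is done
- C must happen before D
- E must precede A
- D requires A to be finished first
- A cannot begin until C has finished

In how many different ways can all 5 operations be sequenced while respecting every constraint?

2 operations have no prerequisites (C, E), so any of them could come first.
Systematically extending each partial ordering one operation at a time and counting, there are 2 complete orderings.

2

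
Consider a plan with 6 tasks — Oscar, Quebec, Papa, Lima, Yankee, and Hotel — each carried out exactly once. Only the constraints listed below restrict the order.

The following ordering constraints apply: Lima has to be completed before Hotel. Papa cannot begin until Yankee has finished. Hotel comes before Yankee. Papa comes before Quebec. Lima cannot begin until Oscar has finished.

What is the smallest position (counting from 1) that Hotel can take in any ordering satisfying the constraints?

The tasks that are forced before Hotel, directly or transitively, are Oscar, Lima. That's 2 tasks.
So at minimum 2 tasks come before Hotel, putting Hotel no earlier than position 3. That position is achievable by scheduling exactly those predecessors first.

3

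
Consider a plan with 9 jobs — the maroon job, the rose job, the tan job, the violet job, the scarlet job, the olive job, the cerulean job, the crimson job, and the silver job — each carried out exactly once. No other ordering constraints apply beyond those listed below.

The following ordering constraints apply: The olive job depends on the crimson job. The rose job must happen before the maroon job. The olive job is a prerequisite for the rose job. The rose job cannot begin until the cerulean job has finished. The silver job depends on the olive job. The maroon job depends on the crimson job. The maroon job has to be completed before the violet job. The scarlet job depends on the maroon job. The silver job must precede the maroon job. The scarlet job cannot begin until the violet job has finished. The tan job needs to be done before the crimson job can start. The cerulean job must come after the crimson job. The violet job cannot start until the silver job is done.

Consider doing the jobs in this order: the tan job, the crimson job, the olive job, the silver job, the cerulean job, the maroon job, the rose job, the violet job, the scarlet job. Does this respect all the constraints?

The sequence places the maroon job ahead of the rose job.
Since the rose job is required before the maroon job, the ordering is invalid.

No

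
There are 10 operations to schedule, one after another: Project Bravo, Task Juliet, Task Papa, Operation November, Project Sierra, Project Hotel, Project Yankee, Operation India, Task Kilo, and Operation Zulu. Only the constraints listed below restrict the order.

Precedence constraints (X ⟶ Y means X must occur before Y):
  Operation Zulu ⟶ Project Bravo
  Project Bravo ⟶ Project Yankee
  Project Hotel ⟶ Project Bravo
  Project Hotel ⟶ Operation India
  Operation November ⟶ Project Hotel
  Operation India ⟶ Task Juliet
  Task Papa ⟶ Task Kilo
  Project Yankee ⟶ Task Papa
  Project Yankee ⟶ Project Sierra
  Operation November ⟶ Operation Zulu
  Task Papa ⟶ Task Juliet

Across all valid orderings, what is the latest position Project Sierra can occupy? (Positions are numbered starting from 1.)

No constraint forces any operation after Project Sierra, so it can be placed last, in position 10.

10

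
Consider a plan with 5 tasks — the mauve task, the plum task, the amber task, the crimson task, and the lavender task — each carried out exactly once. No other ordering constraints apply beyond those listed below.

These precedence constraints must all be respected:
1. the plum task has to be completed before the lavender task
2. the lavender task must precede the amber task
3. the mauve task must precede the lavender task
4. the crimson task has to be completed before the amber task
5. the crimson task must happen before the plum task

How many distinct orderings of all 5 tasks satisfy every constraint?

2 tasks have no prerequisites (the mauve task, the crimson task), so any of them could come first.
Counting all ways to extend the partial order to a total order gives 3.

3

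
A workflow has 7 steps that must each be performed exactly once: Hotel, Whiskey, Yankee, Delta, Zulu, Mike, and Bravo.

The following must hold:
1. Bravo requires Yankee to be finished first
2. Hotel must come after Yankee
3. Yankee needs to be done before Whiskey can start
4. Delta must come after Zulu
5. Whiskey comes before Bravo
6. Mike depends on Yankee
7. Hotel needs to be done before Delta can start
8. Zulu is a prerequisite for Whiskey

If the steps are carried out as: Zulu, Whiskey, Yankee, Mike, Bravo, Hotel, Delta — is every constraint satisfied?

No

Here Yankee comes after Whiskey.
That contradicts the constraint that Yankee must precede Whiskey.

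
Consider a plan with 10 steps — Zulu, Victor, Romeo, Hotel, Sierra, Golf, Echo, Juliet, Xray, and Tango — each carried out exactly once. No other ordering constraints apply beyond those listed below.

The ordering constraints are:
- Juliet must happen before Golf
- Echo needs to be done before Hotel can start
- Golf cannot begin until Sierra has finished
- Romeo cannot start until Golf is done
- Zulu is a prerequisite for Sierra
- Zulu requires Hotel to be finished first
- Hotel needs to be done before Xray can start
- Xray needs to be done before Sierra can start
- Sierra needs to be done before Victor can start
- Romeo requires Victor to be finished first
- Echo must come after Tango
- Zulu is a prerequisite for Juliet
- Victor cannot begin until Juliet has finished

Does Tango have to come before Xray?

There is a constraint chain Tango → Echo → Hotel → Xray.
So Tango must precede Xray in any valid ordering.

Yes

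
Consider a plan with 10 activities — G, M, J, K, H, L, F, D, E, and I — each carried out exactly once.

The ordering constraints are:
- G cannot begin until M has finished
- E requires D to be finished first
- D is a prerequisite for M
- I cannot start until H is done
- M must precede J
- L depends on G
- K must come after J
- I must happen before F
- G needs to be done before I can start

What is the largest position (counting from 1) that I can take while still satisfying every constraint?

9

The only activity forced after I (directly or by a chain) is F.
So at least 1 activity follows I, putting I no later than position 9. That position is achievable by scheduling everything else first.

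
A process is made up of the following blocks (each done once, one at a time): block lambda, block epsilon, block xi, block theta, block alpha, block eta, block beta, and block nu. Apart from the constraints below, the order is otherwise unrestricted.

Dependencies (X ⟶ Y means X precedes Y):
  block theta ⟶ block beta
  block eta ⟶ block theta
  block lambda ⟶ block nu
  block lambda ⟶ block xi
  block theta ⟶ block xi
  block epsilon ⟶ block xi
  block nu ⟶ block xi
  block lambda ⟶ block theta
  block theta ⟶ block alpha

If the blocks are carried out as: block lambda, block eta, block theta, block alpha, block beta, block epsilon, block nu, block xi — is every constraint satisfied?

Yes

Every stated constraint is respected: block lambda sits at position 1, ahead of block xi at position 8, and each of the other listed pairs likewise has the predecessor earlier in the sequence.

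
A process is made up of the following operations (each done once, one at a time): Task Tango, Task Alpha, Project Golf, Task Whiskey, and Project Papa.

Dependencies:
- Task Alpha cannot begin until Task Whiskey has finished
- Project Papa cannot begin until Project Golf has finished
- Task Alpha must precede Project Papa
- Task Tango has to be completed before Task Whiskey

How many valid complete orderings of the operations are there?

2 operations have no prerequisites (Task Tango, Project Golf), so any of them could come first.
Systematically extending each partial ordering one operation at a time and counting, there are 4 complete orderings.

4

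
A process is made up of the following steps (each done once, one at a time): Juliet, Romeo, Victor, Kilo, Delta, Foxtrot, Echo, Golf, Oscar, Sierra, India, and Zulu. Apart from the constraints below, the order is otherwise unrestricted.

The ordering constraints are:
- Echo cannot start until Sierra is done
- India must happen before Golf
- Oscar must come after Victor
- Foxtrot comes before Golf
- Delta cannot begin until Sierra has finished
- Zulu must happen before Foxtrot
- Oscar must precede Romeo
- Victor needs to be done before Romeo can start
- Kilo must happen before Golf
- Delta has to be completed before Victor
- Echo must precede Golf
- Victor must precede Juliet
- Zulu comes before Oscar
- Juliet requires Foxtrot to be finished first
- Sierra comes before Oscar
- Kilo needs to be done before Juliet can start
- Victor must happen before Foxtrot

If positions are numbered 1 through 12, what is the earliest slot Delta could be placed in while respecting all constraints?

The only step forced before Delta (directly or transitively) is Sierra.
So at minimum 1 step comes before Delta, putting Delta no earlier than position 2. That position is achievable by scheduling exactly that predecessor first.

2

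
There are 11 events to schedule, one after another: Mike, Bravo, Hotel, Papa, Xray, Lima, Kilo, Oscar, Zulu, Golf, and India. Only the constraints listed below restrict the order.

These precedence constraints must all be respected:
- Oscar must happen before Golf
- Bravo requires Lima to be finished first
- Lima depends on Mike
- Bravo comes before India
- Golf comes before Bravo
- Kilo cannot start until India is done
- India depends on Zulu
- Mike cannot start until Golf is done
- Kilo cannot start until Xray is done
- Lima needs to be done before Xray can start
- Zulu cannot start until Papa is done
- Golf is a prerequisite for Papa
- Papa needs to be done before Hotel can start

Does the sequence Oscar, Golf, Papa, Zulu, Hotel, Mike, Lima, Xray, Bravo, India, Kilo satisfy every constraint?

Every stated constraint is respected: Golf sits at position 2, ahead of Bravo at position 9, and each of the other listed pairs likewise has the predecessor earlier in the sequence.

Yes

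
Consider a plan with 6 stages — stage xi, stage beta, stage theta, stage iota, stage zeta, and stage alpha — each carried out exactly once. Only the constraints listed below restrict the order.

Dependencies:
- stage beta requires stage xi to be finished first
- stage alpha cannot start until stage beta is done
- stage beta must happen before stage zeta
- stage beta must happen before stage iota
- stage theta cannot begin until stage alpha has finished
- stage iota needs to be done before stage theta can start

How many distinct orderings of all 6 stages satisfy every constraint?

Stage xi is the only stage with nothing required before it, so every ordering starts there.
Enumerating by repeatedly choosing an available stage (one whose prerequisites are all placed) gives 8 distinct complete orderings.

8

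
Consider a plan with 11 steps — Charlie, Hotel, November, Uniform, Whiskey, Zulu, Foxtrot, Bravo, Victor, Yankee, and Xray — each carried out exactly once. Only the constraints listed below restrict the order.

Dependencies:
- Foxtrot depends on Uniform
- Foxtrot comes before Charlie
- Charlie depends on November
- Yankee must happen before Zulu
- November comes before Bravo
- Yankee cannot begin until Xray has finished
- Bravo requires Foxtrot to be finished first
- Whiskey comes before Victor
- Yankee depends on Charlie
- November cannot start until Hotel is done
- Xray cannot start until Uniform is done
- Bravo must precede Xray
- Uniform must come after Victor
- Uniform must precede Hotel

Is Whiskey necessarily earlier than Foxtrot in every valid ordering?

Yes

There is a constraint chain Whiskey → Victor → Uniform → Foxtrot.
That forces Whiskey before Foxtrot in every valid schedule.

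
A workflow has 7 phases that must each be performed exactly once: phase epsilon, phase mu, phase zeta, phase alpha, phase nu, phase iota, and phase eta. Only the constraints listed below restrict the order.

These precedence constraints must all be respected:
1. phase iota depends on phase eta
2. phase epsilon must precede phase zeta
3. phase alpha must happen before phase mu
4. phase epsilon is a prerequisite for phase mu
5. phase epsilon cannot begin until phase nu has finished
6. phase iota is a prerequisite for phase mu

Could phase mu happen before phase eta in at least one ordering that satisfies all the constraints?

No

Following phase eta → phase iota → phase mu, phase eta must precede phase mu in every valid ordering.
Hence phase mu can never be scheduled before phase eta.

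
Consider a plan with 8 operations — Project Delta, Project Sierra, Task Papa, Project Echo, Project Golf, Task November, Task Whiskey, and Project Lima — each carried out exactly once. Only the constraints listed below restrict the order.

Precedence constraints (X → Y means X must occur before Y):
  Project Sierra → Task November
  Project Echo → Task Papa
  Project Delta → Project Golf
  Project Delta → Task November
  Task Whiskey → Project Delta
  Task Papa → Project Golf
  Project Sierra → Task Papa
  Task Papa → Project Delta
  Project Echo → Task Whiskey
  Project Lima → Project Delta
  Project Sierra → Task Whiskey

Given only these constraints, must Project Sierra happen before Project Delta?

Chaining the stated constraints: Project Sierra → Task Papa → Project Delta.
Hence Project Sierra necessarily comes before Project Delta.

Yes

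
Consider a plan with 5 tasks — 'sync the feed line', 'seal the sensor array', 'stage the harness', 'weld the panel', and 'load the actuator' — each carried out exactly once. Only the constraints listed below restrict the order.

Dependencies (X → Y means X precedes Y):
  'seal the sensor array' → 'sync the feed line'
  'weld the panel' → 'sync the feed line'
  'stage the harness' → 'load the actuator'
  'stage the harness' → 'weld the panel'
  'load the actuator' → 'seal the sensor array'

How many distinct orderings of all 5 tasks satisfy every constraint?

'stage the harness' is the only task with nothing required before it, so every ordering starts there.
Enumerating by repeatedly choosing an available task (one whose prerequisites are all placed) gives 3 distinct complete orderings.

3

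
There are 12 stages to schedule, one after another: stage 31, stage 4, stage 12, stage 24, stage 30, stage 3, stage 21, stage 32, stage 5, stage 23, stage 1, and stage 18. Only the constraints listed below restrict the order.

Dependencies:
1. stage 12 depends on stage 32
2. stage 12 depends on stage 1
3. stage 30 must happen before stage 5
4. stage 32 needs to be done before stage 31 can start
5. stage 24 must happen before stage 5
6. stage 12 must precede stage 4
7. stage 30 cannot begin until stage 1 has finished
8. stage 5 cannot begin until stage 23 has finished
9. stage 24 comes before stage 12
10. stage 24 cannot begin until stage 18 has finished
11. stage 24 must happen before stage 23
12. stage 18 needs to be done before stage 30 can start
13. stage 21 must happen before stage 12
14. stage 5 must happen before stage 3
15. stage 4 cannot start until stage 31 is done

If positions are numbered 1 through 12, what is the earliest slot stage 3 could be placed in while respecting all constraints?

Every stage that must precede stage 3 has to come before it. Tracing all chains that end at stage 3, those stages are: stage 24, stage 30, stage 5, stage 23, stage 1, stage 18 — 6 in total.
With 6 mandatory predecessors, the earliest stage 3 can sit is position 6+1 = 7, and placing just those 6 first achieves it.

7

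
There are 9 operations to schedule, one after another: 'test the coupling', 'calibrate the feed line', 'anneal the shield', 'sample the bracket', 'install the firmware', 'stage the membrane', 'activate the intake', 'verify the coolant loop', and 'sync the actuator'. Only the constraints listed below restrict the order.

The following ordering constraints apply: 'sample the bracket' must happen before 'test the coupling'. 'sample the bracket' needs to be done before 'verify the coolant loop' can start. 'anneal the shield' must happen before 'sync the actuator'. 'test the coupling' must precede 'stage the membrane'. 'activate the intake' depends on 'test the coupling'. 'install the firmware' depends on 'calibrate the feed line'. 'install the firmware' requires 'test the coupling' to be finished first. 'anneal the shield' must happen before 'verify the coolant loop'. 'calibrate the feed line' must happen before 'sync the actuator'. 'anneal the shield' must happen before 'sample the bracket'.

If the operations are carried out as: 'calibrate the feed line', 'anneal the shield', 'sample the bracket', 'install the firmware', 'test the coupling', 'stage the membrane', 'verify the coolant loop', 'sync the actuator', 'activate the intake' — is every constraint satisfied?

In the proposed order, 'install the firmware' appears before 'test the coupling'.
Since 'test the coupling' is required before 'install the firmware', the ordering is invalid.

No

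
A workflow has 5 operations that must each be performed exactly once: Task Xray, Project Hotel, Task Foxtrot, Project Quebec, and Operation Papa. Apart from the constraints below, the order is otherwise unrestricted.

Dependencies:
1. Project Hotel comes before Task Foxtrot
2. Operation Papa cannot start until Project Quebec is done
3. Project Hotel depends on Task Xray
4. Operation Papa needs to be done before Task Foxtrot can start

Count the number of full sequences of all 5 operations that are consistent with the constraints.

2 operations have no prerequisites (Task Xray, Project Quebec), so any of them could come first.
Systematically extending each partial ordering one operation at a time and counting, there are 6 complete orderings.

6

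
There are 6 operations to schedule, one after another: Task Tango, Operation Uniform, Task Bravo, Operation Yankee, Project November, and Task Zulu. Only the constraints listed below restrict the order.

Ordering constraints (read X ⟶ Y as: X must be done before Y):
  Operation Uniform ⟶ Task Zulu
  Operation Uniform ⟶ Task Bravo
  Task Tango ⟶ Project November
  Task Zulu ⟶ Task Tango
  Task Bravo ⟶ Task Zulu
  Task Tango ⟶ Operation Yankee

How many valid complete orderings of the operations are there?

Only Operation Uniform has no prerequisites, so it must go first.
Counting all ways to extend the partial order to a total order gives 2.

2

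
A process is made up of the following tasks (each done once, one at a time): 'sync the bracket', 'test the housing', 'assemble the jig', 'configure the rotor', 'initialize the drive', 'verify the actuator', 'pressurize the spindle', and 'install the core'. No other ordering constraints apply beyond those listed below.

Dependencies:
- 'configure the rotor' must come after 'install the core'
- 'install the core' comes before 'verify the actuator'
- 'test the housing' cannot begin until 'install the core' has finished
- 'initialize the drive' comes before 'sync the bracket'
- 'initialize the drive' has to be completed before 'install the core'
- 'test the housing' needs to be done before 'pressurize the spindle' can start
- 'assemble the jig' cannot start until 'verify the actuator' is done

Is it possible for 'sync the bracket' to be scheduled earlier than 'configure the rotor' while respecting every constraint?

Nothing in the constraints forces 'configure the rotor' before 'sync the bracket' — there is no chain from 'configure the rotor' to 'sync the bracket'.
That means at least one valid schedule has 'sync the bracket' before 'configure the rotor'.

Yes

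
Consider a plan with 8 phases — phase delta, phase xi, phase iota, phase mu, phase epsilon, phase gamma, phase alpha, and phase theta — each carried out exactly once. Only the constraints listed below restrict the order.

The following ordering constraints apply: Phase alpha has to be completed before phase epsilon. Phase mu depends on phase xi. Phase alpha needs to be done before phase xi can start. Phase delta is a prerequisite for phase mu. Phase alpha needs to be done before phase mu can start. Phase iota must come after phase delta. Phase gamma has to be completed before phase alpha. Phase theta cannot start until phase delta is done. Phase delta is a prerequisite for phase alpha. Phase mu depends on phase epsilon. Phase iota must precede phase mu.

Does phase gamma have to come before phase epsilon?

Tracing the constraints gives a chain: phase gamma → phase alpha → phase epsilon.
That forces phase gamma before phase epsilon in every valid schedule.

Yes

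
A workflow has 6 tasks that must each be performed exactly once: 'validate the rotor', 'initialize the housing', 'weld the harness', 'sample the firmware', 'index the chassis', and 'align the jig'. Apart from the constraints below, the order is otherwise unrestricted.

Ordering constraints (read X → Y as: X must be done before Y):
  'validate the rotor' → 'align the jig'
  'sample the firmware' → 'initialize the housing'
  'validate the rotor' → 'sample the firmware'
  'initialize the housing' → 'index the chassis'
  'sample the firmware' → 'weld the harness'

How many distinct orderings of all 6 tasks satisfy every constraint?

15

'validate the rotor' is the only task with nothing required before it, so every ordering starts there.
Counting all ways to extend the partial order to a total order gives 15.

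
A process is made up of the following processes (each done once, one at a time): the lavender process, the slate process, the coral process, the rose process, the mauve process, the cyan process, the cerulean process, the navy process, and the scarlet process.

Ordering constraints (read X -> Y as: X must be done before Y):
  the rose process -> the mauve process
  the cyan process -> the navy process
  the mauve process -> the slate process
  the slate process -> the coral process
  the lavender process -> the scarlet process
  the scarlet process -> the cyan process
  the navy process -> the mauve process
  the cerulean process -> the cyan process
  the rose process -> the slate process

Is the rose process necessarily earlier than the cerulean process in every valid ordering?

Nothing in the constraints links the rose process and the cerulean process; they are unordered relative to each other.
A valid ordering placing the cerulean process before the rose process exists, so the answer is no.

No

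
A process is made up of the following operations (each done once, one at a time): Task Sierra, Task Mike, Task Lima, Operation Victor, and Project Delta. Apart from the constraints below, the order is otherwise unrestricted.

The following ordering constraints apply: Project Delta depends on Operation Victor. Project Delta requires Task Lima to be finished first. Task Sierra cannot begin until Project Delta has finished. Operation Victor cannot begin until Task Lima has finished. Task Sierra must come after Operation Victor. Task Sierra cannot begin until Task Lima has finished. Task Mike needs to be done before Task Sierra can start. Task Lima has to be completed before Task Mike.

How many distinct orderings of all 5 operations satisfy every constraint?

Only Task Lima has no prerequisites, so it must go first.
Systematically extending each partial ordering one operation at a time and counting, there are 3 complete orderings.

3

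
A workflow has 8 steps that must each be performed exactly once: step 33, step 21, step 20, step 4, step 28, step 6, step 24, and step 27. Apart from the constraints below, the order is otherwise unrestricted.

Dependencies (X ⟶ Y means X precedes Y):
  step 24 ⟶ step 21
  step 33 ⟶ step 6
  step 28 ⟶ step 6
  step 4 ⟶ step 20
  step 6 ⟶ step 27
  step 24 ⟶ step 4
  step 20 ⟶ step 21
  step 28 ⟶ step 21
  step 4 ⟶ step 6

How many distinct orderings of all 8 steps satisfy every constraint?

100

The steps with no prerequisites are step 33, step 28, step 24; any of them can be placed first.
Systematically extending each partial ordering one step at a time and counting, there are 100 complete orderings.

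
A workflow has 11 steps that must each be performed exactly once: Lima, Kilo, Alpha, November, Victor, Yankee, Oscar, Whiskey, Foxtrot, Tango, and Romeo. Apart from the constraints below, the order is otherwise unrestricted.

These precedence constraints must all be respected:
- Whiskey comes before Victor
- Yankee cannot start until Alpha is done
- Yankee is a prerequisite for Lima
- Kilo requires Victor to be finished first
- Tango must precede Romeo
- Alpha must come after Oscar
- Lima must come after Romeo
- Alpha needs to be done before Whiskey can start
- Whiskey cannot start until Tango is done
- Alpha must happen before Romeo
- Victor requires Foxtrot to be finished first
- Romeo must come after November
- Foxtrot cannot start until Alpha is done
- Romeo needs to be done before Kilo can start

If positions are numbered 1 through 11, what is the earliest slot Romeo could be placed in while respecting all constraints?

Every step that must precede Romeo has to come before it. Tracing all chains that end at Romeo, those steps are: Alpha, November, Oscar, Tango — 4 in total.
With 4 mandatory predecessors, the earliest Romeo can sit is position 4+1 = 5, and placing just those 4 first achieves it.

5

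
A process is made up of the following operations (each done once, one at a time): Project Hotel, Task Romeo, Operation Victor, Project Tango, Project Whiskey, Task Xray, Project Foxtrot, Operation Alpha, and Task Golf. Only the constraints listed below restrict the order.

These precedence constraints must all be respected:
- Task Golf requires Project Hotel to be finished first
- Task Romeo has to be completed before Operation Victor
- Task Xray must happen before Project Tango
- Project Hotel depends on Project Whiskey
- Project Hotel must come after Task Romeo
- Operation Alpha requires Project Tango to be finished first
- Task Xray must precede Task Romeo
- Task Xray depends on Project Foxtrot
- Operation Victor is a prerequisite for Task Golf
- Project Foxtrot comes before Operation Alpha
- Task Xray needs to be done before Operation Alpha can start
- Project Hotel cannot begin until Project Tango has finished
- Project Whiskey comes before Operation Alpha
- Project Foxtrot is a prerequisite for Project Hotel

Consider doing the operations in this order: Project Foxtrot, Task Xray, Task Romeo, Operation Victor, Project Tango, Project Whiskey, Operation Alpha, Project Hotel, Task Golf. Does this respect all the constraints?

Yes

Checking each listed constraint against this order: for instance, Project Foxtrot is in position 1 and Project Hotel in position 8, so that constraint holds — and the remaining constraints check out the same way.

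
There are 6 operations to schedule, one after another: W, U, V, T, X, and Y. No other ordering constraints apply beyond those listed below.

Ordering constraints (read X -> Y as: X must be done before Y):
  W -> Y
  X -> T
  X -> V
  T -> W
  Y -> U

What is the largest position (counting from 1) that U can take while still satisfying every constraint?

No constraint forces any operation after U, so it can be placed last, in position 6.

6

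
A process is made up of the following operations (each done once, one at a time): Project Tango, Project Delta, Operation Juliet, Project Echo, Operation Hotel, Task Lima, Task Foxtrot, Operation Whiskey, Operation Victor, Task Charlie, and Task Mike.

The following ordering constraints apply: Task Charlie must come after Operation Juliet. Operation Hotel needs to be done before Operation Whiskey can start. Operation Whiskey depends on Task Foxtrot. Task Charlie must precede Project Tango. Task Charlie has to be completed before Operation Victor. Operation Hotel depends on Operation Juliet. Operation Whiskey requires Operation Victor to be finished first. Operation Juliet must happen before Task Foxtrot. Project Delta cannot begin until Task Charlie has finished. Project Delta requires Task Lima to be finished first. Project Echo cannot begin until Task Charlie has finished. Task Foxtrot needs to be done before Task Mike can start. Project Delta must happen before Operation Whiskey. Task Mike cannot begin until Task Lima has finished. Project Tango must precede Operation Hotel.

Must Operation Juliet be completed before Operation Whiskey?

Yes

Tracing the constraints gives a chain: Operation Juliet → Operation Hotel → Operation Whiskey.
Hence Operation Juliet necessarily comes before Operation Whiskey.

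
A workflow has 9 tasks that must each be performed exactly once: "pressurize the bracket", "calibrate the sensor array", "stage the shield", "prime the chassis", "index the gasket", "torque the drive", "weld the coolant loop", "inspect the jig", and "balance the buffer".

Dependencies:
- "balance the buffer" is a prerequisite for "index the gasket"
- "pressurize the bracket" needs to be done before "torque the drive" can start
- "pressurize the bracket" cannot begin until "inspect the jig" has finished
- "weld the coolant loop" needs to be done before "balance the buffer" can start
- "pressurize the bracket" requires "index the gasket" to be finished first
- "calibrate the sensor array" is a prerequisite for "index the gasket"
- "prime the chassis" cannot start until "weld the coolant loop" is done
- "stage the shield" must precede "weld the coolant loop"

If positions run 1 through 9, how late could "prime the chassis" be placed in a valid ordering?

9

"prime the chassis" has no required successors, so nothing stops it from going last (position 9).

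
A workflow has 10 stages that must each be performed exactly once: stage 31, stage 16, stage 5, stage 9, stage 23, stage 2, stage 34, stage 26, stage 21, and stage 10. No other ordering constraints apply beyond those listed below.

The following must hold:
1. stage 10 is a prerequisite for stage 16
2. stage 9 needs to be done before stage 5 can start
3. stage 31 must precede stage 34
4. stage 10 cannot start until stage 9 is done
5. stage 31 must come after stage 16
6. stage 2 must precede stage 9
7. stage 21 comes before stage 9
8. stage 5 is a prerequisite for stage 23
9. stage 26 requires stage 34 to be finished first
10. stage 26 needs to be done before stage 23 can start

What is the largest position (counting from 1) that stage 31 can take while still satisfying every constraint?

7

The stages that are forced after stage 31, directly or by a chain of constraints, are stage 23, stage 34, stage 26. That's 3 stages.
With 3 mandatory successors out of 10 stages total, the latest slot for stage 31 is 10−3 = 7, and it's reachable by doing all non-successors before stage 31.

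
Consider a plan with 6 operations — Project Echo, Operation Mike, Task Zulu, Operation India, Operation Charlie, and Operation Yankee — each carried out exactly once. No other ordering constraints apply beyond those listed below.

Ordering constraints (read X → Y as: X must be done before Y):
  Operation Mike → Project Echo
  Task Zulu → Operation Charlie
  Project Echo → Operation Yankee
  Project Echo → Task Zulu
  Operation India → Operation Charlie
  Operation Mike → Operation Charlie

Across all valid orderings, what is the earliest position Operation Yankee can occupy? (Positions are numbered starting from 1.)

The operations that are forced before Operation Yankee, directly or transitively, are Project Echo, Operation Mike. That's 2 operations.
So at minimum 2 operations come before Operation Yankee, putting Operation Yankee no earlier than position 3. That position is achievable by scheduling exactly those predecessors first.

3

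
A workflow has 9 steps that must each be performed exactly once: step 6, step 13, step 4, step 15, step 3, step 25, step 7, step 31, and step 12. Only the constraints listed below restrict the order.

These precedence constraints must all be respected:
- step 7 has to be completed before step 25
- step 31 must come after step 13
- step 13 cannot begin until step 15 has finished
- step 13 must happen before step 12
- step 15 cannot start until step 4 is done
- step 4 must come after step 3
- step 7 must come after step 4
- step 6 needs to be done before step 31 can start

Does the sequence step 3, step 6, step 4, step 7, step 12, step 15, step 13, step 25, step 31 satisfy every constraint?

No

In the proposed order, step 12 appears before step 13.
But one of the constraints requires step 13 before step 12, so this ordering violates it.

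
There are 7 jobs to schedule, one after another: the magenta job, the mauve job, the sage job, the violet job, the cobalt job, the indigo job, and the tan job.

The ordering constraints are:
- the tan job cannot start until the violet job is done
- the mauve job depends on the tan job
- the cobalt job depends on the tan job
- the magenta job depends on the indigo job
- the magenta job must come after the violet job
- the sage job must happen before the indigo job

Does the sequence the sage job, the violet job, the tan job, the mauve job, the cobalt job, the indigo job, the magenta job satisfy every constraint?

Checking each listed constraint against this order: for instance, the violet job is in position 2 and the magenta job in position 7, so that constraint holds — and the remaining constraints check out the same way.

Yes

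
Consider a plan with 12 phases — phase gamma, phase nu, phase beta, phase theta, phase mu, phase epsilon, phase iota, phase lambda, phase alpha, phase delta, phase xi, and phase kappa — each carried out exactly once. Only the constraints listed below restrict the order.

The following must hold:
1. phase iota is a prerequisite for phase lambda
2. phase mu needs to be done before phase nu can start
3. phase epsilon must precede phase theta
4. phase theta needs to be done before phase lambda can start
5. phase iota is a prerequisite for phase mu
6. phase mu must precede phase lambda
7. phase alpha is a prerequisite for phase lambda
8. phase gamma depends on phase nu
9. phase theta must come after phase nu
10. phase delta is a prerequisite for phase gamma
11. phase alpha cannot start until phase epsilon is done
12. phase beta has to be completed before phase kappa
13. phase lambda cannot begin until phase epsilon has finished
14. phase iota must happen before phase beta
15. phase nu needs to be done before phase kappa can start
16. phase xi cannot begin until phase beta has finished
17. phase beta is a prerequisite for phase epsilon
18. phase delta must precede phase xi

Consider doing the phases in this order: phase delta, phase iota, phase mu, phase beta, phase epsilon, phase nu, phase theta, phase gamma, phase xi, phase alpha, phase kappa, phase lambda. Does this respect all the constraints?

Going through the constraints one by one, each required predecessor appears earlier in the sequence than its dependent — e.g. phase iota (position 2) is before phase lambda (position 12), as required.

Yes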